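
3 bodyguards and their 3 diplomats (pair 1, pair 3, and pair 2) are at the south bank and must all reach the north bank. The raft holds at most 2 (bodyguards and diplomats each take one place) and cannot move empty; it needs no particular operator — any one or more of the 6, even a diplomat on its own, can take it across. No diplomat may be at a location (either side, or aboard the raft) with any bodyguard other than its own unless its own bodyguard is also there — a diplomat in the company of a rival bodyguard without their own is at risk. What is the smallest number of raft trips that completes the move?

Counting alone: each trip to the north bank takes at most 2 across and each return brings at least 1 back, so after t trips out (and t−1 returns) at most 2t − (t−1) of the 6 are across; that first reaches 6 at t = 5, so at least 9 crossings are needed.
The safety rule pushes this higher. Following every safe sequence of crossings, the most of the 6 that can be at the north bank as the raft arrives there on crossing 9 is 5 — never all 6.
So no plan with fewer than 11 crossings exists, and this one achieves 11:
1. bodyguard 1 and diplomat 1 cross → the north bank.
2. bodyguard 1 crosses ← the south bank.
3. diplomat 2 and diplomat 3 cross → the north bank.
4. diplomat 1 crosses ← the south bank.
5. bodyguard 2 and bodyguard 3 cross → the north bank.
6. bodyguard 3 and diplomat 3 cross ← the south bank.
7. bodyguard 1 and bodyguard 3 cross → the north bank.
8. diplomat 2 crosses ← the south bank.
9. diplomat 1 and diplomat 3 cross → the north bank.
10. bodyguard 2 crosses ← the south bank.
11. bodyguard 2 and diplomat 2 cross → the north bank.

11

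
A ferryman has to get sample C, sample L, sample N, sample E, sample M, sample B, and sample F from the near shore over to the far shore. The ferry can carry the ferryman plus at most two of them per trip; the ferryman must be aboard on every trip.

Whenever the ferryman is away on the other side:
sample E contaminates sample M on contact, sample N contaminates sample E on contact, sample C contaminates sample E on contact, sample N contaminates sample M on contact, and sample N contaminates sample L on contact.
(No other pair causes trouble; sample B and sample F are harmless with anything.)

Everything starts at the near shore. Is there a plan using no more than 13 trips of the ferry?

Yes — this plan uses 11 crossings (≤ 13):
1. Ferryman goes to the far shore with sample E and sample N.
2. Ferryman goes back to the near shore with sample N.
3. Ferryman goes to the far shore with sample C and sample N.
4. Ferryman goes back to the near shore with sample E.
5. Ferryman goes to the far shore with sample L and sample M.
6. Ferryman goes back to the near shore with sample N.
7. Ferryman goes to the far shore with sample B and sample N.
8. Ferryman goes back to the near shore with sample N.
9. Ferryman goes to the far shore with sample F and sample N.
10. Ferryman goes back to the near shore with sample N.
11. Ferryman goes to the far shore with sample E and sample N.

Yes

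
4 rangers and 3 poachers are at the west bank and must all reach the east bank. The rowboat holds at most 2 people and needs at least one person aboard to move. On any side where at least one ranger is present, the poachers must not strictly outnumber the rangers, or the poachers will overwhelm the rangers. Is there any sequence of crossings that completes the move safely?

Yes

1. 2 poachers → the east bank.  (the west bank: 4R 1P; the east bank: 0R 2P)
2. 1 poacher ← the west bank.  (the west bank: 4R 2P; the east bank: 0R 1P)
3. 2 poachers → the east bank.  (the west bank: 4R 0P; the east bank: 0R 3P)
4. 1 poacher ← the west bank.  (the west bank: 4R 1P; the east bank: 0R 2P)
5. 2 rangers → the east bank.  (the west bank: 2R 1P; the east bank: 2R 2P)
6. 1 poacher ← the west bank.  (the west bank: 2R 2P; the east bank: 2R 1P)
7. 1 ranger and 1 poacher → the east bank.  (the west bank: 1R 1P; the east bank: 3R 2P)
8. 1 ranger ← the west bank.  (the west bank: 2R 1P; the east bank: 2R 2P)
9. 1 ranger and 1 poacher → the east bank.  (the west bank: 1R 0P; the east bank: 3R 3P)
10. 1 poacher ← the west bank.  (the west bank: 1R 1P; the east bank: 3R 2P)
11. 1 ranger and 1 poacher → the east bank.  (the west bank: 0R 0P; the east bank: 4R 3P)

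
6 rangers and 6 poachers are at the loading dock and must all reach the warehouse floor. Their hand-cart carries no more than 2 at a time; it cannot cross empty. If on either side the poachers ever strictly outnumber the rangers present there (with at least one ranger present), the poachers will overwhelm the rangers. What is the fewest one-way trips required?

impossible

Following every safe sequence of crossings from the start, the most of the 12 that can be at the warehouse floor as the hand-cart arrives there on crossings 1, 3, 5, 7, 9 is 2, 3, 4, 5, 6 respectively; the best ever achieved is 6 of 12.
From crossing 11 on, no configuration arises that was not already reachable earlier: only 15 distinct safe configurations (who is on which side, and where the hand-cart is) can ever be reached, none of them has everyone across, and every continuation just revisits them. They are: 0 rangers + 0 poachers across (hand-cart back at the start); 0 rangers + 1 poacher across (hand-cart there); 0 rangers + 1 poacher across (hand-cart back at the start); 0 rangers + 2 poachers across (hand-cart there); 0 rangers + 2 poachers across (hand-cart back at the start); 0 rangers + 3 poachers across (hand-cart there); 0 rangers + 3 poachers across (hand-cart back at the start); 0 rangers + 4 poachers across (hand-cart there); 0 rangers + 4 poachers across (hand-cart back at the start); 0 rangers + 5 poachers across (hand-cart there); 0 rangers + 5 poachers across (hand-cart back at the start); 0 rangers + 6 poachers across (hand-cart there); 1 ranger + 1 poacher across (hand-cart there); 1 ranger + 1 poacher across (hand-cart back at the start); 2 rangers + 2 poachers across (hand-cart there). So no valid plan exists.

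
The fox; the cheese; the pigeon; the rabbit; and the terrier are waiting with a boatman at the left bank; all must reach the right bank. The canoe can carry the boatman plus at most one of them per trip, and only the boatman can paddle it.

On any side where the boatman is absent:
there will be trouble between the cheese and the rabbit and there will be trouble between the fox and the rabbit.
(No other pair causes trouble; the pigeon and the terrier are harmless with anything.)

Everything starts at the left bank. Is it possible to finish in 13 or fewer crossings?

Yes

Yes — this plan uses 11 crossings (≤ 13):
1. Boatman goes to the right bank with the rabbit.
2. Boatman goes back to the left bank alone.
3. Boatman goes to the right bank with the fox.
4. Boatman goes back to the left bank with the rabbit.
5. Boatman goes to the right bank with the cheese.
6. Boatman goes back to the left bank alone.
7. Boatman goes to the right bank with the pigeon.
8. Boatman goes back to the left bank alone.
9. Boatman goes to the right bank with the terrier.
10. Boatman goes back to the left bank alone.
11. Boatman goes to the right bank with the rabbit.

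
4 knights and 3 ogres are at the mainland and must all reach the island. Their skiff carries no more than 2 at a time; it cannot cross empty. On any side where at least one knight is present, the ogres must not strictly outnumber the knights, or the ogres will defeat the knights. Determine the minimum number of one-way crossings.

Counting alone: each trip to the island takes at most 2 across and each return brings at least 1 back, so after t trips out (and t−1 returns) at most 2t − (t−1) of the 7 are across; that first reaches 7 at t = 6, so at least 11 crossings are needed.
The plan below uses exactly 11 crossings, so it is optimal:
1. 2 ogres → the island.  (the mainland: 4K 1O; the island: 0K 2O)
2. 1 ogre ← the mainland.  (the mainland: 4K 2O; the island: 0K 1O)
3. 2 ogres → the island.  (the mainland: 4K 0O; the island: 0K 3O)
4. 1 ogre ← the mainland.  (the mainland: 4K 1O; the island: 0K 2O)
5. 2 knights → the island.  (the mainland: 2K 1O; the island: 2K 2O)
6. 1 ogre ← the mainland.  (the mainland: 2K 2O; the island: 2K 1O)
7. 1 knight and 1 ogre → the island.  (the mainland: 1K 1O; the island: 3K 2O)
8. 1 knight ← the mainland.  (the mainland: 2K 1O; the island: 2K 2O)
9. 1 knight and 1 ogre → the island.  (the mainland: 1K 0O; the island: 3K 3O)
10. 1 ogre ← the mainland.  (the mainland: 1K 1O; the island: 3K 2O)
11. 1 knight and 1 ogre → the island.  (the mainland: 0K 0O; the island: 4K 3O)

11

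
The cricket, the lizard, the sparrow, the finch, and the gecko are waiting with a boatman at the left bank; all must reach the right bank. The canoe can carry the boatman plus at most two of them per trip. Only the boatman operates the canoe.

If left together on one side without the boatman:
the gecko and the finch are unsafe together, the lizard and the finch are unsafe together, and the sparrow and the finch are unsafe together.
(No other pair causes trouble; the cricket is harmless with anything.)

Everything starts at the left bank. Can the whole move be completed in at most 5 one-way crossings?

Yes — this plan uses 5 crossings (≤ 5):
1. Boatman goes to the right bank with the cricket and the finch.
2. Boatman goes back to the left bank alone.
3. Boatman goes to the right bank with the lizard and the sparrow.
4. Boatman goes back to the left bank with the finch.
5. Boatman goes to the right bank with the finch and the gecko.

Yes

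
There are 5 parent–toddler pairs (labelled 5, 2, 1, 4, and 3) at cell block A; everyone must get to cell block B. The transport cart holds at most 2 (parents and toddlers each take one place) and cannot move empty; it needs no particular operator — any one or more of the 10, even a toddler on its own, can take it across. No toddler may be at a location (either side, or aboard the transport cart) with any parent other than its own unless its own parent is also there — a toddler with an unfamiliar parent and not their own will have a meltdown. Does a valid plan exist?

Following every safe sequence of crossings from the start, the most of the 10 that can be at cell block B as the transport cart arrives there on crossings 1, 3, 5, 7 is 2, 3, 4, 5 respectively; the best ever achieved is 5 of 10.
From crossing 9 on, no configuration arises that was not already reachable earlier: only 82 distinct safe configurations (who is on which side, and where the transport cart is) can ever be reached, none of them has everyone across, and every continuation just revisits them. So no valid plan exists.

No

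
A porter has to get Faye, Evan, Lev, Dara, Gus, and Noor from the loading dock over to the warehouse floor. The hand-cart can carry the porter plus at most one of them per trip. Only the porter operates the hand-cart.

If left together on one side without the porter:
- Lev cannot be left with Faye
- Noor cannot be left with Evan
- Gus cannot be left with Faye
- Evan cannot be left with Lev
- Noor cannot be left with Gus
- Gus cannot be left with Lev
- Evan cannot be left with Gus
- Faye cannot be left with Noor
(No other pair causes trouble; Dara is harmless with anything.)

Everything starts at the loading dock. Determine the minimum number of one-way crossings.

Whatever the first load, the items left behind include a forbidden pair without the porter. No opening move is safe, so no plan exists.

impossible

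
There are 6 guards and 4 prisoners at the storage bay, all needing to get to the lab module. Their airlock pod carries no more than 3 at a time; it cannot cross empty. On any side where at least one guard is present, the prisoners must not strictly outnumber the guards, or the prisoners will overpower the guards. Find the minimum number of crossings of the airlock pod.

9

Counting alone: each trip to the lab module takes at most 3 across and each return brings at least 1 back, so after t trips out (and t−1 returns) at most 3t − (t−1) of the 10 are across; that first reaches 10 at t = 5, so at least 9 crossings are needed.
The plan below uses exactly 9 crossings, so it is optimal:
1. 2 prisoners → the lab module.  (the storage bay: 6G 2P; the lab module: 0G 2P)
2. 1 prisoner ← the storage bay.  (the storage bay: 6G 3P; the lab module: 0G 1P)
3. 3 prisoners → the lab module.  (the storage bay: 6G 0P; the lab module: 0G 4P)
4. 1 prisoner ← the storage bay.  (the storage bay: 6G 1P; the lab module: 0G 3P)
5. 3 guards → the lab module.  (the storage bay: 3G 1P; the lab module: 3G 3P)
6. 1 prisoner ← the storage bay.  (the storage bay: 3G 2P; the lab module: 3G 2P)
7. 1 guard and 2 prisoners → the lab module.  (the storage bay: 2G 0P; the lab module: 4G 4P)
8. 1 prisoner ← the storage bay.  (the storage bay: 2G 1P; the lab module: 4G 3P)
9. 2 guards and 1 prisoner → the lab module.  (the storage bay: 0G 0P; the lab module: 6G 4P)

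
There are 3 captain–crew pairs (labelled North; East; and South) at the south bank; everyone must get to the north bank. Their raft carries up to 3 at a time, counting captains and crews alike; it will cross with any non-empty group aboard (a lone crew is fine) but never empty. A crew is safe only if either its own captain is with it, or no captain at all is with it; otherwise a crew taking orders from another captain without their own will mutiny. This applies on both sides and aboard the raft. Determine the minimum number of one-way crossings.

Counting alone: each trip to the north bank takes at most 3 across and each return brings at least 1 back, so after t trips out (and t−1 returns) at most 3t − (t−1) of the 6 are across; that first reaches 6 at t = 3, so at least 5 crossings are needed.
The plan below uses exactly 5 crossings, so it is optimal:
1. captain North and crew North cross → the north bank.
2. captain North crosses ← the south bank.
3. captain East, captain North, and captain South cross → the north bank.
4. crew North crosses ← the south bank.
5. crew East, crew North, and crew South cross → the north bank.

5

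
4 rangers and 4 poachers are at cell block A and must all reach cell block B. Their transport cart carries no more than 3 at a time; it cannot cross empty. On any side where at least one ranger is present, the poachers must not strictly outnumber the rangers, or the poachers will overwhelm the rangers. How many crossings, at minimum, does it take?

9

Counting alone: each trip to cell block B takes at most 3 across and each return brings at least 1 back, so after t trips out (and t−1 returns) at most 3t − (t−1) of the 8 are across; that first reaches 8 at t = 4, so at least 7 crossings are needed.
The safety rule pushes this higher. Following every safe sequence of crossings, the most of the 8 that can be at cell block B as the transport cart arrives there on crossing 7 is 7 — never all 8.
So no plan with fewer than 9 crossings exists, and this one achieves 9:
1. 2 poachers → cell block B.  (cell block A: 4R 2P; cell block B: 0R 2P)
2. 1 poacher ← cell block A.  (cell block A: 4R 3P; cell block B: 0R 1P)
3. 3 poachers → cell block B.  (cell block A: 4R 0P; cell block B: 0R 4P)
4. 1 poacher ← cell block A.  (cell block A: 4R 1P; cell block B: 0R 3P)
5. 3 rangers → cell block B.  (cell block A: 1R 1P; cell block B: 3R 3P)
6. 1 ranger and 1 poacher ← cell block A.  (cell block A: 2R 2P; cell block B: 2R 2P)
7. 2 rangers → cell block B.  (cell block A: 0R 2P; cell block B: 4R 2P)
8. 1 poacher ← cell block A.  (cell block A: 0R 3P; cell block B: 4R 1P)
9. 3 poachers → cell block B.  (cell block A: 0R 0P; cell block B: 4R 4P)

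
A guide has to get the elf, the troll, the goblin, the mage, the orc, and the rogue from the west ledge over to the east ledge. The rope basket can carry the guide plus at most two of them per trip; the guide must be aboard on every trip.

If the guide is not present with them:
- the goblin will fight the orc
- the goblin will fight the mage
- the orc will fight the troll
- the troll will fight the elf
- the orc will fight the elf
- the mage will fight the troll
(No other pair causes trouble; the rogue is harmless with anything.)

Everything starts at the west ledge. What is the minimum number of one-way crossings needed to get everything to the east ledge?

Whatever the first load, the items left behind include a forbidden pair without the guide. No opening move is safe, so no plan exists.

impossible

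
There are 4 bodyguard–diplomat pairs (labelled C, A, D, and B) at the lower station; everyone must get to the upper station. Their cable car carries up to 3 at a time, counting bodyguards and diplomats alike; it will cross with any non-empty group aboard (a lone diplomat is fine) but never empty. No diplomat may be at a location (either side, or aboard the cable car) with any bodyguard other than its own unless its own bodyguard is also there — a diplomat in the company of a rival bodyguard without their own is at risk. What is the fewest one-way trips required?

9

Counting alone: each trip to the upper station takes at most 3 across and each return brings at least 1 back, so after t trips out (and t−1 returns) at most 3t − (t−1) of the 8 are across; that first reaches 8 at t = 4, so at least 7 crossings are needed.
The safety rule pushes this higher. Following every safe sequence of crossings, the most of the 8 that can be at the upper station as the cable car arrives there on crossing 7 is 7 — never all 8.
So no plan with fewer than 9 crossings exists, and this one achieves 9:
1. bodyguard C and diplomat C cross → the upper station.
2. bodyguard C crosses ← the lower station.
3. bodyguard A, bodyguard C, and diplomat A cross → the upper station.
4. bodyguard C and diplomat C cross ← the lower station.
5. bodyguard B, bodyguard C, and bodyguard D cross → the upper station.
6. diplomat A crosses ← the lower station.
7. diplomat A and diplomat C cross → the upper station.
8. diplomat C crosses ← the lower station.
9. diplomat B, diplomat C, and diplomat D cross → the upper station.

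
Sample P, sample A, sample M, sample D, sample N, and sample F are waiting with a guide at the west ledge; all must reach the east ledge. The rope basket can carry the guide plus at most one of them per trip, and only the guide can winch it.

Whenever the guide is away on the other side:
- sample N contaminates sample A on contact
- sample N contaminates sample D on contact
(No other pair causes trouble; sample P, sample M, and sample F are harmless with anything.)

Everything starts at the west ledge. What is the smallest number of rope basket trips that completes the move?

13

Counting alone: the guide can take at most 1 across per trip to the east ledge, so moving all 6 needs at least 6 loaded trips out, with a return between consecutive ones — at least 11 crossings.
The safety rule pushes this higher. Following every safe sequence of crossings, the most of the 6 that can be at the east ledge as the rope basket arrives there on crossing 11 is 5 — never all 6.
So no plan with fewer than 13 crossings exists, and this one achieves 13:
1. Guide goes to the east ledge with sample N.
2. Guide goes back to the west ledge alone.
3. Guide goes to the east ledge with sample P.
4. Guide goes back to the west ledge alone.
5. Guide goes to the east ledge with sample A.
6. Guide goes back to the west ledge with sample N.
7. Guide goes to the east ledge with sample D.
8. Guide goes back to the west ledge alone.
9. Guide goes to the east ledge with sample M.
10. Guide goes back to the west ledge alone.
11. Guide goes to the east ledge with sample F.
12. Guide goes back to the west ledge alone.
13. Guide goes to the east ledge with sample N.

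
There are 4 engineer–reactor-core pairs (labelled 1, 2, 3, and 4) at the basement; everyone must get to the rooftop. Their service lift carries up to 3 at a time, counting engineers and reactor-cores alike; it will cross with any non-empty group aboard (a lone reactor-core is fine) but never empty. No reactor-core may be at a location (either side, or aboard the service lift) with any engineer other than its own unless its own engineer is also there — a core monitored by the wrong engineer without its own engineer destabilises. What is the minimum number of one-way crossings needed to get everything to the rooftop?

Counting alone: each trip to the rooftop takes at most 3 across and each return brings at least 1 back, so after t trips out (and t−1 returns) at most 3t − (t−1) of the 8 are across; that first reaches 8 at t = 4, so at least 7 crossings are needed.
The safety rule pushes this higher. Following every safe sequence of crossings, the most of the 8 that can be at the rooftop as the service lift arrives there on crossing 7 is 7 — never all 8.
So no plan with fewer than 9 crossings exists, and this one achieves 9:
1. engineer 1 and reactor-core 1 cross → the rooftop.
2. engineer 1 crosses ← the basement.
3. engineer 1, engineer 2, and reactor-core 2 cross → the rooftop.
4. engineer 1 and reactor-core 1 cross ← the basement.
5. engineer 1, engineer 3, and engineer 4 cross → the rooftop.
6. reactor-core 2 crosses ← the basement.
7. reactor-core 1 and reactor-core 2 cross → the rooftop.
8. reactor-core 1 crosses ← the basement.
9. reactor-core 1, reactor-core 3, and reactor-core 4 cross → the rooftop.

9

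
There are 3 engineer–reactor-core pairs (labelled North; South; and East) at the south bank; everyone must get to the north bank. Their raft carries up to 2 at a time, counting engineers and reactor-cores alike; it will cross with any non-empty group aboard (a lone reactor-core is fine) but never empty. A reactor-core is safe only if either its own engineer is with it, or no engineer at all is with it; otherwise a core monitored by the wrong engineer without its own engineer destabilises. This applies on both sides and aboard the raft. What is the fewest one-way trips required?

Counting alone: each trip to the north bank takes at most 2 across and each return brings at least 1 back, so after t trips out (and t−1 returns) at most 2t − (t−1) of the 6 are across; that first reaches 6 at t = 5, so at least 9 crossings are needed.
The safety rule pushes this higher. Following every safe sequence of crossings, the most of the 6 that can be at the north bank as the raft arrives there on crossing 9 is 5 — never all 6.
So no plan with fewer than 11 crossings exists, and this one achieves 11:
1. engineer North and reactor-core North cross → the north bank.
2. engineer North crosses ← the south bank.
3. reactor-core East and reactor-core South cross → the north bank.
4. reactor-core North crosses ← the south bank.
5. engineer East and engineer South cross → the north bank.
6. engineer South and reactor-core South cross ← the south bank.
7. engineer North and engineer South cross → the north bank.
8. reactor-core East crosses ← the south bank.
9. reactor-core North and reactor-core South cross → the north bank.
10. engineer East crosses ← the south bank.
11. engineer East and reactor-core East cross → the north bank.

11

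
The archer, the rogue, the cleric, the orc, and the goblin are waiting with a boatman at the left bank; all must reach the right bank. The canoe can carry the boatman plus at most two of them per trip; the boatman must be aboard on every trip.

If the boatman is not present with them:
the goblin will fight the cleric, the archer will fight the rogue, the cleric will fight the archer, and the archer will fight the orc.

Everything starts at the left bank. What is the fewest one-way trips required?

Counting alone: the boatman can take at most 2 across per trip to the right bank, so moving all 5 needs at least 3 loaded trips out, with a return between consecutive ones — at least 5 crossings.
The plan below uses exactly 5 crossings, so it is optimal:
1. Boatman goes to the right bank with the archer and the cleric.  [the left bank: the goblin, the orc, the rogue | the right bank: the archer, the cleric]
2. Boatman goes back to the left bank with the archer.  [the left bank: the archer, the goblin, the orc, the rogue | the right bank: the cleric]
3. Boatman goes to the right bank with the orc and the rogue.  [the left bank: the archer, the goblin | the right bank: the cleric, the orc, the rogue]
4. Boatman goes back to the left bank alone.  [the left bank: the archer, the goblin | the right bank: the cleric, the orc, the rogue]
5. Boatman goes to the right bank with the archer and the goblin.  [the left bank: — | the right bank: the archer, the cleric, the goblin, the orc, the rogue]

5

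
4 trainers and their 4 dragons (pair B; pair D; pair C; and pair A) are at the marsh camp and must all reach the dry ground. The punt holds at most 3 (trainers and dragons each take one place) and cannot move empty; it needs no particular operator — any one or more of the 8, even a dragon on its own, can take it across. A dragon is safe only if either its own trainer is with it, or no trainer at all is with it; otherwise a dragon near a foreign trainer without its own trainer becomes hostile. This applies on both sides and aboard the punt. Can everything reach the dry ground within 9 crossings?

Yes

Yes — this plan uses 9 crossings (≤ 9):
1. dragon B and trainer B cross → the dry ground.
2. trainer B crosses ← the marsh camp.
3. dragon D, trainer B, and trainer D cross → the dry ground.
4. dragon B and trainer B cross ← the marsh camp.
5. trainer A, trainer B, and trainer C cross → the dry ground.
6. dragon D crosses ← the marsh camp.
7. dragon B and dragon D cross → the dry ground.
8. dragon B crosses ← the marsh camp.
9. dragon A, dragon B, and dragon C cross → the dry ground.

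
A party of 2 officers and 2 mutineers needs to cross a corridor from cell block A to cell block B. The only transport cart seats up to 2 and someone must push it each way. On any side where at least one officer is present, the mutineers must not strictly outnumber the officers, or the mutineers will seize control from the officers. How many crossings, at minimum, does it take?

Counting alone: each trip to cell block B takes at most 2 across and each return brings at least 1 back, so after t trips out (and t−1 returns) at most 2t − (t−1) of the 4 are across; that first reaches 4 at t = 3, so at least 5 crossings are needed.
The plan below uses exactly 5 crossings, so it is optimal:
1. 2 mutineers → cell block B.  (cell block A: 2O 0M; cell block B: 0O 2M)
2. 1 mutineer ← cell block A.  (cell block A: 2O 1M; cell block B: 0O 1M)
3. 2 officers → cell block B.  (cell block A: 0O 1M; cell block B: 2O 1M)
4. 1 mutineer ← cell block A.  (cell block A: 0O 2M; cell block B: 2O 0M)
5. 2 mutineers → cell block B.  (cell block A: 0O 0M; cell block B: 2O 2M)

5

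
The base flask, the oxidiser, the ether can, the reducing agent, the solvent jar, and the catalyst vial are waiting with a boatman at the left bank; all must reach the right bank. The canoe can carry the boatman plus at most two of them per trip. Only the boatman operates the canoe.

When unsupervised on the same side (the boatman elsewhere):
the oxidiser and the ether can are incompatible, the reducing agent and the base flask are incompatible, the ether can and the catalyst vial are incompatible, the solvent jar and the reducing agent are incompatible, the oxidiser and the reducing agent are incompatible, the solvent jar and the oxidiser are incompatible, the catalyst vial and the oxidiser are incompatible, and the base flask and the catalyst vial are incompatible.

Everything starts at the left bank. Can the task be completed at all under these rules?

No

Whatever the first load, the items left behind include a forbidden pair without the boatman. No opening move is safe, so no plan exists.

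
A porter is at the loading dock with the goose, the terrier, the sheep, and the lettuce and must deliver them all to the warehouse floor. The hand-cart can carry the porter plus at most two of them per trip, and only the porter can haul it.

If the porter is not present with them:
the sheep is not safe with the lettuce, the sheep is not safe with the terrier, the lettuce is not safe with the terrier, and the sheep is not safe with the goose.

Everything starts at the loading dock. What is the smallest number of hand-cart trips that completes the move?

5

Counting alone: the porter can take at most 2 across per trip to the warehouse floor, so moving all 4 needs at least 2 loaded trips out, with a return between consecutive ones — at least 3 crossings.
The safety rule pushes this higher. Following every safe sequence of crossings, the most of the 4 that can be at the warehouse floor as the hand-cart arrives there on crossing 3 is 3 — never all 4.
So no plan with fewer than 5 crossings exists, and this one achieves 5:
1. Porter goes to the warehouse floor with the sheep and the terrier.
2. Porter goes back to the loading dock with the terrier.
3. Porter goes to the warehouse floor with the goose and the terrier.
4. Porter goes back to the loading dock with the sheep.
5. Porter goes to the warehouse floor with the lettuce and the sheep.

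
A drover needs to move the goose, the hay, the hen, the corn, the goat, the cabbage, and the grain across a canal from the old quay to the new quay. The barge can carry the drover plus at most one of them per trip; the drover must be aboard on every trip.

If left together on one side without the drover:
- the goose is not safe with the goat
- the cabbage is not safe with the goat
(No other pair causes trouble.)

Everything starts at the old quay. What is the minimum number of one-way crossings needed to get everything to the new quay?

Counting alone: the drover can take at most 1 across per trip to the new quay, so moving all 7 needs at least 7 loaded trips out, with a return between consecutive ones — at least 13 crossings.
The safety rule pushes this higher. Following every safe sequence of crossings, the most of the 7 that can be at the new quay as the barge arrives there on crossing 13 is 6 — never all 7.
So no plan with fewer than 15 crossings exists, and this one achieves 15:
1. Drover goes to the new quay with the goat.  [the old quay: the cabbage, the corn, the goose, the grain, the hay, the hen | the new quay: the goat]
2. Drover goes back to the old quay alone.  [the old quay: the cabbage, the corn, the goose, the grain, the hay, the hen | the new quay: the goat]
3. Drover goes to the new quay with the goose.  [the old quay: the cabbage, the corn, the grain, the hay, the hen | the new quay: the goat, the goose]
4. Drover goes back to the old quay with the goat.  [the old quay: the cabbage, the corn, the goat, the grain, the hay, the hen | the new quay: the goose]
5. Drover goes to the new quay with the cabbage.  [the old quay: the corn, the goat, the grain, the hay, the hen | the new quay: the cabbage, the goose]
6. Drover goes back to the old quay alone.  [the old quay: the corn, the goat, the grain, the hay, the hen | the new quay: the cabbage, the goose]
7. Drover goes to the new quay with the hay.  [the old quay: the corn, the goat, the grain, the hen | the new quay: the cabbage, the goose, the hay]
8. Drover goes back to the old quay alone.  [the old quay: the corn, the goat, the grain, the hen | the new quay: the cabbage, the goose, the hay]
9. Drover goes to the new quay with the hen.  [the old quay: the corn, the goat, the grain | the new quay: the cabbage, the goose, the hay, the hen]
10. Drover goes back to the old quay alone.  [the old quay: the corn, the goat, the grain | the new quay: the cabbage, the goose, the hay, the hen]
11. Drover goes to the new quay with the corn.  [the old quay: the goat, the grain | the new quay: the cabbage, the corn, the goose, the hay, the hen]
12. Drover goes back to the old quay alone.  [the old quay: the goat, the grain | the new quay: the cabbage, the corn, the goose, the hay, the hen]
13. Drover goes to the new quay with the grain.  [the old quay: the goat | the new quay: the cabbage, the corn, the goose, the grain, the hay, the hen]
14. Drover goes back to the old quay alone.  [the old quay: the goat | the new quay: the cabbage, the corn, the goose, the grain, the hay, the hen]
15. Drover goes to the new quay with the goat.  [the old quay: — | the new quay: the cabbage, the corn, the goat, the goose, the grain, the hay, the hen]

15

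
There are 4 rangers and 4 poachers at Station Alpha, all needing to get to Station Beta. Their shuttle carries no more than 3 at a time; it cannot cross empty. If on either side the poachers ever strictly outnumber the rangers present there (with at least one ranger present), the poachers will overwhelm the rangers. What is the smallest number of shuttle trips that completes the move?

9

Counting alone: each trip to Station Beta takes at most 3 across and each return brings at least 1 back, so after t trips out (and t−1 returns) at most 3t − (t−1) of the 8 are across; that first reaches 8 at t = 4, so at least 7 crossings are needed.
The safety rule pushes this higher. Following every safe sequence of crossings, the most of the 8 that can be at Station Beta as the shuttle arrives there on crossing 7 is 7 — never all 8.
So no plan with fewer than 9 crossings exists, and this one achieves 9:
1. 2 poachers → Station Beta.  (Station Alpha: 4R 2P; Station Beta: 0R 2P)
2. 1 poacher ← Station Alpha.  (Station Alpha: 4R 3P; Station Beta: 0R 1P)
3. 3 poachers → Station Beta.  (Station Alpha: 4R 0P; Station Beta: 0R 4P)
4. 1 poacher ← Station Alpha.  (Station Alpha: 4R 1P; Station Beta: 0R 3P)
5. 3 rangers → Station Beta.  (Station Alpha: 1R 1P; Station Beta: 3R 3P)
6. 1 ranger and 1 poacher ← Station Alpha.  (Station Alpha: 2R 2P; Station Beta: 2R 2P)
7. 2 rangers → Station Beta.  (Station Alpha: 0R 2P; Station Beta: 4R 2P)
8. 1 poacher ← Station Alpha.  (Station Alpha: 0R 3P; Station Beta: 4R 1P)
9. 3 poachers → Station Beta.  (Station Alpha: 0R 0P; Station Beta: 4R 4P)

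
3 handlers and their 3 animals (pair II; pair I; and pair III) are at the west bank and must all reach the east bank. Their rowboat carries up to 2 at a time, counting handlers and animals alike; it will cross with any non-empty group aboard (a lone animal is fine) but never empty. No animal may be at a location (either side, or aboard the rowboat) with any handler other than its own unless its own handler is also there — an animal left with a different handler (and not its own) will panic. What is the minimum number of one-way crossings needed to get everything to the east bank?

11

Counting alone: each trip to the east bank takes at most 2 across and each return brings at least 1 back, so after t trips out (and t−1 returns) at most 2t − (t−1) of the 6 are across; that first reaches 6 at t = 5, so at least 9 crossings are needed.
The safety rule pushes this higher. Following every safe sequence of crossings, the most of the 6 that can be at the east bank as the rowboat arrives there on crossing 9 is 5 — never all 6.
So no plan with fewer than 11 crossings exists, and this one achieves 11:
1. animal II and handler II cross → the east bank.
2. handler II crosses ← the west bank.
3. animal I and animal III cross → the east bank.
4. animal II crosses ← the west bank.
5. handler I and handler III cross → the east bank.
6. animal I and handler I cross ← the west bank.
7. handler I and handler II cross → the east bank.
8. animal III crosses ← the west bank.
9. animal I and animal II cross → the east bank.
10. handler III crosses ← the west bank.
11. animal III and handler III cross → the east bank.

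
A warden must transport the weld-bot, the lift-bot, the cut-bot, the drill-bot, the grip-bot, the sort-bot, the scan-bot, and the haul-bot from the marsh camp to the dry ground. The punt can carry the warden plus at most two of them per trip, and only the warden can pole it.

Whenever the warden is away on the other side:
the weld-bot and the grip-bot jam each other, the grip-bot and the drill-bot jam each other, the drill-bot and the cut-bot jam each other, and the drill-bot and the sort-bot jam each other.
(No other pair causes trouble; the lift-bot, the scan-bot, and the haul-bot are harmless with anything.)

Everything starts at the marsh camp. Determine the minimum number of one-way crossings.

9

Counting alone: the warden can take at most 2 across per trip to the dry ground, so moving all 8 needs at least 4 loaded trips out, with a return between consecutive ones — at least 7 crossings.
The safety rule pushes this higher. Following every safe sequence of crossings, the most of the 8 that can be at the dry ground as the punt arrives there on crossing 7 is 7 — never all 8.
So no plan with fewer than 9 crossings exists, and this one achieves 9:
1. Warden goes to the dry ground with the drill-bot and the weld-bot.
2. Warden goes back to the marsh camp alone.
3. Warden goes to the dry ground with the lift-bot.
4. Warden goes back to the marsh camp alone.
5. Warden goes to the dry ground with the haul-bot and the scan-bot.
6. Warden goes back to the marsh camp alone.
7. Warden goes to the dry ground with the cut-bot and the sort-bot.
8. Warden goes back to the marsh camp with the drill-bot.
9. Warden goes to the dry ground with the drill-bot and the grip-bot.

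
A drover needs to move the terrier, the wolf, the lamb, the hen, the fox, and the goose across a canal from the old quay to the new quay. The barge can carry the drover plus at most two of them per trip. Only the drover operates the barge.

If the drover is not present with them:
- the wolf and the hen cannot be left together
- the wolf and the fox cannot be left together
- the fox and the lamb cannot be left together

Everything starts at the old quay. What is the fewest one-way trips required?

Counting alone: the drover can take at most 2 across per trip to the new quay, so moving all 6 needs at least 3 loaded trips out, with a return between consecutive ones — at least 5 crossings.
The plan below uses exactly 5 crossings, so it is optimal:
1. Drover goes to the new quay with the lamb and the wolf.
2. Drover goes back to the old quay alone.
3. Drover goes to the new quay with the goose and the terrier.
4. Drover goes back to the old quay alone.
5. Drover goes to the new quay with the fox and the hen.

5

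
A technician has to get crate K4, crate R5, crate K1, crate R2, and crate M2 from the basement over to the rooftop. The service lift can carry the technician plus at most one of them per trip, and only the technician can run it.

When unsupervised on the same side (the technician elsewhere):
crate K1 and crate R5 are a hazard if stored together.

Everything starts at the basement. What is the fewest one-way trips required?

Counting alone: the technician can take at most 1 across per trip to the rooftop, so moving all 5 needs at least 5 loaded trips out, with a return between consecutive ones — at least 9 crossings.
The plan below uses exactly 9 crossings, so it is optimal:
1. Technician goes to the rooftop with crate R5.
2. Technician goes back to the basement alone.
3. Technician goes to the rooftop with crate K4.
4. Technician goes back to the basement alone.
5. Technician goes to the rooftop with crate R2.
6. Technician goes back to the basement alone.
7. Technician goes to the rooftop with crate M2.
8. Technician goes back to the basement alone.
9. Technician goes to the rooftop with crate K1.

9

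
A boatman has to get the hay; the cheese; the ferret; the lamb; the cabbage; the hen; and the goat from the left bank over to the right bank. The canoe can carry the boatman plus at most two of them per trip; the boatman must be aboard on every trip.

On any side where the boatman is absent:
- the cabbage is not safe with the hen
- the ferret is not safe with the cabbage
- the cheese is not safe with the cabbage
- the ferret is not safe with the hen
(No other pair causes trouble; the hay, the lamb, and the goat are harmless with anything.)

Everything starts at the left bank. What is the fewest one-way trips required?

Counting alone: the boatman can take at most 2 across per trip to the right bank, so moving all 7 needs at least 4 loaded trips out, with a return between consecutive ones — at least 7 crossings.
The safety rule pushes this higher. Following every safe sequence of crossings, the most of the 7 that can be at the right bank as the canoe arrives there on crossings 7, 9 is 5, 6 respectively — never all 7.
So no plan with fewer than 11 crossings exists, and this one achieves 11:
1. Boatman goes to the right bank with the cabbage and the ferret.  [the left bank: the cheese, the goat, the hay, the hen, the lamb | the right bank: the cabbage, the ferret]
2. Boatman goes back to the left bank with the ferret.  [the left bank: the cheese, the ferret, the goat, the hay, the hen, the lamb | the right bank: the cabbage]
3. Boatman goes to the right bank with the ferret and the hay.  [the left bank: the cheese, the goat, the hen, the lamb | the right bank: the cabbage, the ferret, the hay]
4. Boatman goes back to the left bank with the ferret.  [the left bank: the cheese, the ferret, the goat, the hen, the lamb | the right bank: the cabbage, the hay]
5. Boatman goes to the right bank with the cheese and the ferret.  [the left bank: the goat, the hen, the lamb | the right bank: the cabbage, the cheese, the ferret, the hay]
6. Boatman goes back to the left bank with the cabbage.  [the left bank: the cabbage, the goat, the hen, the lamb | the right bank: the cheese, the ferret, the hay]
7. Boatman goes to the right bank with the cabbage and the lamb.  [the left bank: the goat, the hen | the right bank: the cabbage, the cheese, the ferret, the hay, the lamb]
8. Boatman goes back to the left bank with the cabbage.  [the left bank: the cabbage, the goat, the hen | the right bank: the cheese, the ferret, the hay, the lamb]
9. Boatman goes to the right bank with the cabbage and the goat.  [the left bank: the hen | the right bank: the cabbage, the cheese, the ferret, the goat, the hay, the lamb]
10. Boatman goes back to the left bank with the cabbage.  [the left bank: the cabbage, the hen | the right bank: the cheese, the ferret, the goat, the hay, the lamb]
11. Boatman goes to the right bank with the cabbage and the hen.  [the left bank: — | the right bank: the cabbage, the cheese, the ferret, the goat, the hay, the hen, the lamb]

11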